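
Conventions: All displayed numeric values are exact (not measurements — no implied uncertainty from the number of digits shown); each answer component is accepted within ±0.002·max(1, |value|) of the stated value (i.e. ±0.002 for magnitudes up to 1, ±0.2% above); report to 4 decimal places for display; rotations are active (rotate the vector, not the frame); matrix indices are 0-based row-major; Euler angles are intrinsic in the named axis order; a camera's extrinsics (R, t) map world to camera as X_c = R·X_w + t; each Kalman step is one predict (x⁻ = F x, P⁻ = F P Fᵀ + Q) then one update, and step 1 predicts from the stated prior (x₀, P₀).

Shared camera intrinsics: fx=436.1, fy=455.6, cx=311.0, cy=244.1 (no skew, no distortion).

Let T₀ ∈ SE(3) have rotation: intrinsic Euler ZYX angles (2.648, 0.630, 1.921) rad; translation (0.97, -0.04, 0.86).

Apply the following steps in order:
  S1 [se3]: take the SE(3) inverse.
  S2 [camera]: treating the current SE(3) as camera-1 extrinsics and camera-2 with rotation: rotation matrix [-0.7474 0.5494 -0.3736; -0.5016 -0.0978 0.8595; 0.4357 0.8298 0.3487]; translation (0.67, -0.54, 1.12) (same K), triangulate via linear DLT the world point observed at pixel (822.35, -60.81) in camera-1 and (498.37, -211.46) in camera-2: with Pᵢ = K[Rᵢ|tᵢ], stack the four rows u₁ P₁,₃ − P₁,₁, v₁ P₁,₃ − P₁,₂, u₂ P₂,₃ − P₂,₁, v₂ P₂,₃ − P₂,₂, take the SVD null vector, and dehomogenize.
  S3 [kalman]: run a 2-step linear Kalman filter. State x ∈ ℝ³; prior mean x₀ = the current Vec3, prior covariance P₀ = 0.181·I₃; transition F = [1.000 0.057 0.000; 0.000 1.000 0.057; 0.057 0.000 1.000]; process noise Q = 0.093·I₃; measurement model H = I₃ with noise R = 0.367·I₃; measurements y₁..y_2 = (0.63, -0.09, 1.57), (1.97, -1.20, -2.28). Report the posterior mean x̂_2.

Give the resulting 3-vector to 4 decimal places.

after S1 (invert_se3): R=[-0.7116 0.3828 -0.5891; -0.3248 0.5643 0.7590; 0.6230 0.7314 -0.2772], t=(1.2122, -0.3151, -0.3367)
after S2 (triangulate): (0.9777, 0.9837, -1.0225)
after S3 (kf_track): (1.2874, -0.1957, -0.8400)

result = (1.2874, -0.1957, -0.8400)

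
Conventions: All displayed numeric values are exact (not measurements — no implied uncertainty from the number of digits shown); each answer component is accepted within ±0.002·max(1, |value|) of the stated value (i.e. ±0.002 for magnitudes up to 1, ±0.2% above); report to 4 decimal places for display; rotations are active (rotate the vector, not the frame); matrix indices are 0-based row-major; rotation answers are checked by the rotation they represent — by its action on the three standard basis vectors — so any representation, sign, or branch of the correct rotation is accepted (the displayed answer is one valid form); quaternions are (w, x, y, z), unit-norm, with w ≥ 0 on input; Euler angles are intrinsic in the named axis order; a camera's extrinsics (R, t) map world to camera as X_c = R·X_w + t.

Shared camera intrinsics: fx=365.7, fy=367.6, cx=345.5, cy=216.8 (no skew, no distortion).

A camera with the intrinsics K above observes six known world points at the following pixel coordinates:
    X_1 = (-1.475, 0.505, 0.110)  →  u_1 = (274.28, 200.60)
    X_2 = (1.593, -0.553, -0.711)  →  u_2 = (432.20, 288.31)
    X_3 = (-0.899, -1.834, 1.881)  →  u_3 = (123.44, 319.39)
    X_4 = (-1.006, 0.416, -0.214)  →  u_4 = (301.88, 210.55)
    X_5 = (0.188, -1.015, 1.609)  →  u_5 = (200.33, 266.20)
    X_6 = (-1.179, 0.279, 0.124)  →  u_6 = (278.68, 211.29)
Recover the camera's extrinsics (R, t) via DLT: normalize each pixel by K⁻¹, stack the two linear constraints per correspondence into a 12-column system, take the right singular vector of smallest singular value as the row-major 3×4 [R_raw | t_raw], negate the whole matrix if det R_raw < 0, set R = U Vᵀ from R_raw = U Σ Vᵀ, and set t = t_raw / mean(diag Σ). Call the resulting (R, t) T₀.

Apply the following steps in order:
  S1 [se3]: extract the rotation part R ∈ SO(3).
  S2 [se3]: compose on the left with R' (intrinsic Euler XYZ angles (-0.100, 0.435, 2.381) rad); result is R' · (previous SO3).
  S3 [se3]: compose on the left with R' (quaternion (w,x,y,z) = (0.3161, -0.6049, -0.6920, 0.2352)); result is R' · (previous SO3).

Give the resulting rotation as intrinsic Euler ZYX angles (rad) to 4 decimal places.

rotation (euler_zyx) = (-0.7514, 0.0525, -0.5054)

source (pnp_recover): camera pose = R=[0.6648 0.2429 -0.7064; -0.0339 -0.9349 -0.3534; -0.7463 0.2589 -0.6132], t=(-0.3500, 0.1699, 5.4403)
after S1 (rot_of_se3): [0.6648 0.2429 -0.7064; -0.0339 -0.9349 -0.3534; -0.7463 0.2589 -0.6132]
after S2 (compose_so3): [-0.7300 0.5339 0.4266; 0.4321 0.8442 -0.3171; -0.5295 -0.0472 -0.8470]
after S3 (compose_so3): [0.7297 0.5788 0.3641; -0.6817 0.6567 0.3224; -0.0525 -0.4835 0.8738]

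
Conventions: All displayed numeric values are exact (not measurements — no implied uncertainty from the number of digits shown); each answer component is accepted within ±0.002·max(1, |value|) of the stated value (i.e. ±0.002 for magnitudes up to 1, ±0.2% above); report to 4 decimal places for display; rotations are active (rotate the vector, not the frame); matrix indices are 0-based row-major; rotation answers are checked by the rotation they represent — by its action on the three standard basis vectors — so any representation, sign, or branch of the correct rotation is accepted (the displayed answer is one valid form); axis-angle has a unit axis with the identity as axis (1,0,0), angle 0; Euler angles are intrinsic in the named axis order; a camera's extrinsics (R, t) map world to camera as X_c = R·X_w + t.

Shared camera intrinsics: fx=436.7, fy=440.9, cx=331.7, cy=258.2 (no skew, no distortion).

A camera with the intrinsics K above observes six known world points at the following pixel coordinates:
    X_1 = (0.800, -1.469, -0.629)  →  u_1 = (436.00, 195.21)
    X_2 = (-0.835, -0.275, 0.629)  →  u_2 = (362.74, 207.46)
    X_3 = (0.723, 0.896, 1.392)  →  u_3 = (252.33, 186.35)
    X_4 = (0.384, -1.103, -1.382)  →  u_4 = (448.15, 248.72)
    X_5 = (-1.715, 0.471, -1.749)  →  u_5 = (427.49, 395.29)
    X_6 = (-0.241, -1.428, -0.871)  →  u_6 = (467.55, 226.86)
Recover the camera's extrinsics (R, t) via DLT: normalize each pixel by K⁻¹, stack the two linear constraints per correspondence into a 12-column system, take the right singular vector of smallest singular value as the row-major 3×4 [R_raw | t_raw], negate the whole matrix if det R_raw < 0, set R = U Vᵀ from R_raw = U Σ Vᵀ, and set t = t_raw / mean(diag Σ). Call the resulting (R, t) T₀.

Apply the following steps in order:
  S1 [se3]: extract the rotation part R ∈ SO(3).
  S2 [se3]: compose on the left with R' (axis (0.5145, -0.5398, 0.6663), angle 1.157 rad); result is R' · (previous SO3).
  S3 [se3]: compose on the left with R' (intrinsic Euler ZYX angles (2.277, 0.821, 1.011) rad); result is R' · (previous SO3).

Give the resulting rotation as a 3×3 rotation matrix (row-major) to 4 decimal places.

rotation (matrix) = ((0.9198, 0.3454, -0.1860), (0.1795, -0.7921, -0.5833), (-0.3489, 0.5032, -0.7906))

source (pnp_recover): camera pose = R=[-0.1711 -0.8077 -0.5642; -0.3861 0.5818 -0.7158; 0.9064 0.0954 -0.4114], t=(0.3900, -0.3601, 6.6707)
after S1 (rot_of_se3): [-0.1711 -0.8077 -0.5642; -0.3861 0.5818 -0.7158; 0.9064 0.0954 -0.4114]
after S2 (compose_so3): [-0.0584 -0.9317 0.3584; -0.9204 -0.0888 -0.3808; 0.3866 -0.3521 -0.8524]
after S3 (compose_so3): [0.9198 0.3454 -0.1860; 0.1795 -0.7921 -0.5833; -0.3489 0.5032 -0.7906]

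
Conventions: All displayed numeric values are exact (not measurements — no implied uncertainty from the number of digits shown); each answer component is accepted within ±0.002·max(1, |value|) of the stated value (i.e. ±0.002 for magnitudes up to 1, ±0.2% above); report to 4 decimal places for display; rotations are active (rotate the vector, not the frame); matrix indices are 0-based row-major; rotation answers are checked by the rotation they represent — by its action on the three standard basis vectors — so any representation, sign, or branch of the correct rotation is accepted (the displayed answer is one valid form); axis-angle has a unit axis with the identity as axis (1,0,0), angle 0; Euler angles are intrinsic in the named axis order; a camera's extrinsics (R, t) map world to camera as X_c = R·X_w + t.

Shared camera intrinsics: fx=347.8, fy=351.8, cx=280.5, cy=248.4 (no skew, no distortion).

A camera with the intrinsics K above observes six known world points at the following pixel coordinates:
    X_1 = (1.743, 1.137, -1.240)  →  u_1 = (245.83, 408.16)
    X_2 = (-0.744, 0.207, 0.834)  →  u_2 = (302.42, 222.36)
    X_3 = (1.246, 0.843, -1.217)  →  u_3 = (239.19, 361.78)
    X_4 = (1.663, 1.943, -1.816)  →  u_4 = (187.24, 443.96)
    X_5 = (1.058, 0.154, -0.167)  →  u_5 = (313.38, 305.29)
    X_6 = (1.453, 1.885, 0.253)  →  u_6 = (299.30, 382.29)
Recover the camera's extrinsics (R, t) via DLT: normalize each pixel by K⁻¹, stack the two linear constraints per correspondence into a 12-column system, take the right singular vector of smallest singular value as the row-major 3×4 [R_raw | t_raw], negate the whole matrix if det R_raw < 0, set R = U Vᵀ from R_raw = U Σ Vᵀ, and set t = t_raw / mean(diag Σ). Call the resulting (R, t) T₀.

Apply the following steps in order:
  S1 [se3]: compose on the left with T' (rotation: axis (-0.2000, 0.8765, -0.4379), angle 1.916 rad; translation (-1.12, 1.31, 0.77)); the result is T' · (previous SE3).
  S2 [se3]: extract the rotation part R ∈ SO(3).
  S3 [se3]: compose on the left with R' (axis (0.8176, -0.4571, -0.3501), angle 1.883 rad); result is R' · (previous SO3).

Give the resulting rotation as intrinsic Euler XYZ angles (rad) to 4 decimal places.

rotation (euler_xyz) = (-3.0114, 0.8660, -1.1338)

source (pnp_recover): camera pose = R=[0.4631 -0.3824 0.7996; 0.6986 0.7127 -0.0637; -0.5455 0.5881 0.5972], t=(0.1699, -0.0600, 5.5298)
after S1 (compose_se3): R=[-0.5218 0.7894 0.3235; 0.3600 0.5475 -0.7554; -0.7734 -0.2777 -0.5699], t=(4.0300, -0.6412, 0.2398)
after S2 (rot_of_se3): [-0.5218 0.7894 0.3235; 0.3600 0.5475 -0.7554; -0.7734 -0.2777 -0.5699]
after S3 (compose_so3): [0.2742 0.5870 0.7617; 0.8565 -0.5093 0.0841; 0.4373 0.6294 -0.6424]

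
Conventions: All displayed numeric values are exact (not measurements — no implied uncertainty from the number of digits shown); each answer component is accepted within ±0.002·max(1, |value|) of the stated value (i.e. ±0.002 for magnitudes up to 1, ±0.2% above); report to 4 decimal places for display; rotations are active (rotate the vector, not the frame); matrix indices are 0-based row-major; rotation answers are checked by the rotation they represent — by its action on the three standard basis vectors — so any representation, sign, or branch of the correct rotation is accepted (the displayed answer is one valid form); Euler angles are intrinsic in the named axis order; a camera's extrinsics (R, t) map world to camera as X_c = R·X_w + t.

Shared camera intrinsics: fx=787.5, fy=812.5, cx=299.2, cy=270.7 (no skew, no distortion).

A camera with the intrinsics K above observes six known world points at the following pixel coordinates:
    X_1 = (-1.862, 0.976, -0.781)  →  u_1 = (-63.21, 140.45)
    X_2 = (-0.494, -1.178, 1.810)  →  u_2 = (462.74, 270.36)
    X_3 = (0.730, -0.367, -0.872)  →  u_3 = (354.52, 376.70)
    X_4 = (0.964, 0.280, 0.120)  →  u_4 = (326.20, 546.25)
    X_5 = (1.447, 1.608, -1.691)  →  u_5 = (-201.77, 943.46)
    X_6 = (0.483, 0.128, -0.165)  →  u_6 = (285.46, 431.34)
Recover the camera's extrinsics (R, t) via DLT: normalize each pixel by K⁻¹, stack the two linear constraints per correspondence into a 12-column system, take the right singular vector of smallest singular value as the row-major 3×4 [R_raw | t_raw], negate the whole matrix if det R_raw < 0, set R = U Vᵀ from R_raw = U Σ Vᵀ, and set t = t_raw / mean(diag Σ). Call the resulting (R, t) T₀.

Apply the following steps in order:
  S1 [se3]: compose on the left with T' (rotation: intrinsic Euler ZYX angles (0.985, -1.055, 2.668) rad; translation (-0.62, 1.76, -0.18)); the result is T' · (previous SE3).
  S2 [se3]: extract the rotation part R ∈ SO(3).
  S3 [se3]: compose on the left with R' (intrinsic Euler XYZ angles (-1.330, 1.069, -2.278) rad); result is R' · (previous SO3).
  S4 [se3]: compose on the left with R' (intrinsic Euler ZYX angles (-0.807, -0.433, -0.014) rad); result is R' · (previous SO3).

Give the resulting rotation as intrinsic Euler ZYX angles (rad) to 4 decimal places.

source (pnp_recover): camera pose = R=[0.4652 -0.8167 0.3415; 0.7372 0.5710 0.3613; -0.4900 0.0837 0.8677], t=(-0.1300, 0.3799, 4.1591)
after S1 (compose_se3): R=[0.1159 0.1431 0.9829; -0.6078 -0.7725 0.1841; 0.7856 -0.6187 -0.0026], t=(2.9037, 3.0283, -2.0332)
after S2 (rot_of_se3): [0.1159 0.1431 0.9829; -0.6078 -0.7725 0.1841; 0.7856 -0.6187 -0.0026]
after S3 (compose_so3): [0.4303 -0.8696 -0.2421; 0.8976 0.3839 0.2167; -0.0955 -0.3106 0.9457]
after S4 (compose_so3): [0.9488 -0.1802 -0.2595; 0.3050 0.7368 0.6034; 0.0825 -0.6516 0.7540]

rotation (euler_zyx) = (0.3111, -0.0826, -0.7127)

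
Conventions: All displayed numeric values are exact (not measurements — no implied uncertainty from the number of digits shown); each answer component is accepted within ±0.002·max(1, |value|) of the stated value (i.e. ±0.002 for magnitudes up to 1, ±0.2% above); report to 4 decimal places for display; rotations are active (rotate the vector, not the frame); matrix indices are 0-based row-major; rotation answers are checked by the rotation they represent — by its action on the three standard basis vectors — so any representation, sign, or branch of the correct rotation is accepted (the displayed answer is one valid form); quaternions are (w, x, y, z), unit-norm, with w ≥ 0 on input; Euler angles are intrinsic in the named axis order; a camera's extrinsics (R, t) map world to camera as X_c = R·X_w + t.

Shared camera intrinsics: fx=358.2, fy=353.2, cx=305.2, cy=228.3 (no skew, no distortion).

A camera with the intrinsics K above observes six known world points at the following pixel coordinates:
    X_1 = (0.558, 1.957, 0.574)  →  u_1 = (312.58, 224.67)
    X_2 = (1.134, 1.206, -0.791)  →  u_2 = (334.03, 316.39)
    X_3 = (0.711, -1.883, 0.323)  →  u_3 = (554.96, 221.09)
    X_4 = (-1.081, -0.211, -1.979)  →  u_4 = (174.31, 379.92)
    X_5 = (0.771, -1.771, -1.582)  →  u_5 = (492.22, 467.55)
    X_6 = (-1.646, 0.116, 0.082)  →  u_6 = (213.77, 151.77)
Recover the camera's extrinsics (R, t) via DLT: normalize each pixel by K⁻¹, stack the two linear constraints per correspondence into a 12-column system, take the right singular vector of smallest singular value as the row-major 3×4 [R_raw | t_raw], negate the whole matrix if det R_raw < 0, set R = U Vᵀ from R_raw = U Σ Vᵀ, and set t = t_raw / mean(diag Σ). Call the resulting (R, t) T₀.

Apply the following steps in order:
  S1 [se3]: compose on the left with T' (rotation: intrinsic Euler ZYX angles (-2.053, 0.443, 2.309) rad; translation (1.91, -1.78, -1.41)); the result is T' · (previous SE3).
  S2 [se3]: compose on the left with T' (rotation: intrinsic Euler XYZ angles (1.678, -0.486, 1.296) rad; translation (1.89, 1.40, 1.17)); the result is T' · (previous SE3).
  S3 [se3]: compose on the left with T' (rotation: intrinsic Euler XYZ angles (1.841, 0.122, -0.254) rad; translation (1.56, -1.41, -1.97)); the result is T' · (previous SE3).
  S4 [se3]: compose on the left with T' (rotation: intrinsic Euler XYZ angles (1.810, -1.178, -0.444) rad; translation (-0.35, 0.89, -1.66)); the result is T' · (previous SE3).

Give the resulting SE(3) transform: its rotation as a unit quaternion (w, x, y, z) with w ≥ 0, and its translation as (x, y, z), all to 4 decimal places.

source (pnp_recover): camera pose = R=[0.7940 -0.4798 0.3734; 0.4610 0.0747 -0.8843; 0.3963 0.8742 0.2804], t=(0.4099, 0.0400, 4.1399)
after S1 (compose_se3): R=[-0.8820 -0.3105 0.3545; -0.3839 0.9096 -0.1586; -0.2733 -0.2760 -0.9215], t=(-0.4507, 0.3712, -4.0760)
after S2 (compose_se3): R=[0.2428 -0.7197 0.6504; 0.2817 0.6939 0.6627; -0.9283 0.0224 0.3712], t=(3.3698, 5.2417, 1.2484)
after S3 (compose_se3): R=[0.1905 -0.5157 0.8353; 0.8673 -0.3102 -0.3893; 0.4599 0.7987 0.3881], t=(6.2567, -3.1954, 1.9214)
after S4 (compose_se3): R=[-0.2164 -0.9671 -0.1338; -0.8260 0.2544 -0.5030; 0.5205 0.0017 -0.8539], t=(-0.4878, -2.3433, -8.1850)

rotation (quat) = (0.2146, 0.5880, -0.7624, 0.1644), translation = (-0.4878, -2.3433, -8.1850)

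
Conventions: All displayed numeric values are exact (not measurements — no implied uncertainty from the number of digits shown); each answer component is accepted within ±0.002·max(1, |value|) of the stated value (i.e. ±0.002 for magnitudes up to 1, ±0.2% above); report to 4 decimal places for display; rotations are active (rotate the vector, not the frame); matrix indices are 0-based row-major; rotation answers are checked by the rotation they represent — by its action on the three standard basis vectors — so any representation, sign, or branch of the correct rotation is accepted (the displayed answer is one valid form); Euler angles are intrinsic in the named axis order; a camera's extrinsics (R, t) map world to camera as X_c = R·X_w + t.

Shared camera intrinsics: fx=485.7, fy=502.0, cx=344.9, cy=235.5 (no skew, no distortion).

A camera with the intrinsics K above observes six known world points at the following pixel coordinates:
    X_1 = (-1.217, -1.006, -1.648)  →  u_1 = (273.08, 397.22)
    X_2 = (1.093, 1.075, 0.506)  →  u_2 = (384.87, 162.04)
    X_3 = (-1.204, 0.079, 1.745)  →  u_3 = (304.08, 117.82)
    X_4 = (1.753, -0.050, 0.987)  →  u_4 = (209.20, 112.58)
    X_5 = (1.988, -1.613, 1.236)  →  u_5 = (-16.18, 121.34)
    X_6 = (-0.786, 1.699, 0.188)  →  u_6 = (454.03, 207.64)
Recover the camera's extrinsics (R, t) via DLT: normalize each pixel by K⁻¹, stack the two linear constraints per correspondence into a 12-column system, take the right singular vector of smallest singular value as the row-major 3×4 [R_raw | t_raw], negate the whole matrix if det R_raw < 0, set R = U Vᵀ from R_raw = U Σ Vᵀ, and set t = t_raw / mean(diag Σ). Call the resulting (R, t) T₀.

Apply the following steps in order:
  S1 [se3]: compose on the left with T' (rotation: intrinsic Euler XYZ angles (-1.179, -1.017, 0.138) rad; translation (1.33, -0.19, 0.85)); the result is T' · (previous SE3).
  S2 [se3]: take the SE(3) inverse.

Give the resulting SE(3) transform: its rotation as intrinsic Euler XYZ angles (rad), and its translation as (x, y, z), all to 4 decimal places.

rotation (euler_xyz) = (-0.3671, -0.1926, 0.6775), translation = (4.0046, 0.1767, -0.9908)

source (pnp_recover): camera pose = R=[-0.1503 0.9698 -0.1919; -0.0377 -0.1996 -0.9791; -0.9879 -0.1399 0.0666], t=(-0.4600, 0.1800, 5.0998)
after S1 (compose_se3): R=[0.7647 0.6386 -0.0858; -0.6153 0.6842 -0.3916; -0.1914 0.3522 0.9161], t=(-3.2602, 1.9551, 1.6119)
after S2 (invert_se3): R=[0.7647 -0.6153 -0.1914; 0.6386 0.6842 0.3522; -0.0858 -0.3916 0.9161], t=(4.0046, 0.1767, -0.9908)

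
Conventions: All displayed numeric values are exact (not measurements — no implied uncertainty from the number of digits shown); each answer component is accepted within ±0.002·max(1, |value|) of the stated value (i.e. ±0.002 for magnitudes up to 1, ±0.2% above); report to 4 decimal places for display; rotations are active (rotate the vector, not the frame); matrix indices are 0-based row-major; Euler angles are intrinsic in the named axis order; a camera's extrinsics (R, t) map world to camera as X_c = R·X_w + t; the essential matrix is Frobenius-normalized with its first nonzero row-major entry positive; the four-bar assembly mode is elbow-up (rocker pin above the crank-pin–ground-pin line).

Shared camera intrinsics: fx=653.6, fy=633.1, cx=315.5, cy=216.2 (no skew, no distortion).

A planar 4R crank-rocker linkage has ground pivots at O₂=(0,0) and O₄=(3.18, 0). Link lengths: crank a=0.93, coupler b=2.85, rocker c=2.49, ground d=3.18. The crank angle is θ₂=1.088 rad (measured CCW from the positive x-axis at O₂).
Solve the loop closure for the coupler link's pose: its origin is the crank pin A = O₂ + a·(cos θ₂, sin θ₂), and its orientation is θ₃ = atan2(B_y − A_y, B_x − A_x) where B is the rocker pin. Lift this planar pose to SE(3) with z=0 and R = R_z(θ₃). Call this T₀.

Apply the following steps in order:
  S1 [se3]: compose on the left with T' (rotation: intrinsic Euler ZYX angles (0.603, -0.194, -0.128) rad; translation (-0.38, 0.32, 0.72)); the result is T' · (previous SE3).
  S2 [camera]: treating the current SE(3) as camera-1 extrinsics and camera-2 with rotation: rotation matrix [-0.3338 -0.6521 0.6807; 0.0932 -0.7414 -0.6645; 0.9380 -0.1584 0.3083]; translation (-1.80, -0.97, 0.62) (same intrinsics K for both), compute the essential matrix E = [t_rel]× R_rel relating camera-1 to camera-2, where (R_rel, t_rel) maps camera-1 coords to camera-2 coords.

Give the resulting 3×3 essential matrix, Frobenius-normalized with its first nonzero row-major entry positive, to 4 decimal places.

source (fourbar_fk): coupler pose = R=[0.8198 -0.5726 0.0000; 0.5726 0.8198 0.0000; 0.0000 0.0000 1.0000], t=(0.4318, 0.8237, 0.0000)
after S1 (compose_se3): R=[0.3521 -0.9073 -0.2299; 0.9320 0.3625 -0.0033; 0.0863 -0.2131 0.9732], t=(-0.4777, 1.2446, 0.7001)
after S2 (essential): [0.1890 -0.0395 -0.1058; 0.2009 0.6692 0.1086; -0.5767 0.1208 0.3230]

matrix = [0.1890 -0.0395 -0.1058; 0.2009 0.6692 0.1086; -0.5767 0.1208 0.3230]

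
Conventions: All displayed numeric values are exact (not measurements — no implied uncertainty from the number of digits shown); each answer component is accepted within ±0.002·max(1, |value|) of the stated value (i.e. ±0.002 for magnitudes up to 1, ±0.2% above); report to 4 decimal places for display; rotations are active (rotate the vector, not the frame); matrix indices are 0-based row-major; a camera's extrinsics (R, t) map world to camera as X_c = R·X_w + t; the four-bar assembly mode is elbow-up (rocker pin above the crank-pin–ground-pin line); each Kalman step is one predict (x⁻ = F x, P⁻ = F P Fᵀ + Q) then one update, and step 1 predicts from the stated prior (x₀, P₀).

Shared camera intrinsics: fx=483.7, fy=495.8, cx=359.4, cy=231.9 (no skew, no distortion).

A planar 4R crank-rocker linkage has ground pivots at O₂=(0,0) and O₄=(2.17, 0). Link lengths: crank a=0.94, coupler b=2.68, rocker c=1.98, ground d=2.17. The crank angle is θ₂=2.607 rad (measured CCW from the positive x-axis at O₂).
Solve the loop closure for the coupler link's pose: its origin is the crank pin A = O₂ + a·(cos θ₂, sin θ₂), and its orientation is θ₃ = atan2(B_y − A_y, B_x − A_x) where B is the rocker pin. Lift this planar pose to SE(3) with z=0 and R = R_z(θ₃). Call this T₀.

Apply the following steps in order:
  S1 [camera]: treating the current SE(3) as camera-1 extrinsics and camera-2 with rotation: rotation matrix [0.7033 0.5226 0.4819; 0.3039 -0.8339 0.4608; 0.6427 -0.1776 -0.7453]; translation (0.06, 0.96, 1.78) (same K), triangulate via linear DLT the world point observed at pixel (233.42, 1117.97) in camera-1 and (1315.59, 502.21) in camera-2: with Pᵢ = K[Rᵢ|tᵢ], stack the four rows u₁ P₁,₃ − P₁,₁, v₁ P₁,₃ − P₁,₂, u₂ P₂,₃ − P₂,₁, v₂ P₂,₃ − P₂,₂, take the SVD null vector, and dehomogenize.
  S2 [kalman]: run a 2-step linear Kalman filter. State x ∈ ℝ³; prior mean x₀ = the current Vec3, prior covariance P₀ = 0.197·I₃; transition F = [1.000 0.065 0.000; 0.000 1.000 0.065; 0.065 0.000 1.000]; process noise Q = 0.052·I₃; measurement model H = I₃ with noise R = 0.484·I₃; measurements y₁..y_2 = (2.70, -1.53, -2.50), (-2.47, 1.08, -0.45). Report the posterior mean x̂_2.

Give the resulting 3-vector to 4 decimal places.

source (fourbar_fk): coupler pose = R=[0.8572 -0.5150 0.0000; 0.5150 0.8572 0.0000; 0.0000 0.0000 1.0000], t=(-0.8088, 0.4789, 0.0000)
after S1 (triangulate): (1.4718, 1.6231, 1.4706)
after S2 (kf_track): (0.5521, 0.6611, -0.0071)

result = (0.5521, 0.6611, -0.0071)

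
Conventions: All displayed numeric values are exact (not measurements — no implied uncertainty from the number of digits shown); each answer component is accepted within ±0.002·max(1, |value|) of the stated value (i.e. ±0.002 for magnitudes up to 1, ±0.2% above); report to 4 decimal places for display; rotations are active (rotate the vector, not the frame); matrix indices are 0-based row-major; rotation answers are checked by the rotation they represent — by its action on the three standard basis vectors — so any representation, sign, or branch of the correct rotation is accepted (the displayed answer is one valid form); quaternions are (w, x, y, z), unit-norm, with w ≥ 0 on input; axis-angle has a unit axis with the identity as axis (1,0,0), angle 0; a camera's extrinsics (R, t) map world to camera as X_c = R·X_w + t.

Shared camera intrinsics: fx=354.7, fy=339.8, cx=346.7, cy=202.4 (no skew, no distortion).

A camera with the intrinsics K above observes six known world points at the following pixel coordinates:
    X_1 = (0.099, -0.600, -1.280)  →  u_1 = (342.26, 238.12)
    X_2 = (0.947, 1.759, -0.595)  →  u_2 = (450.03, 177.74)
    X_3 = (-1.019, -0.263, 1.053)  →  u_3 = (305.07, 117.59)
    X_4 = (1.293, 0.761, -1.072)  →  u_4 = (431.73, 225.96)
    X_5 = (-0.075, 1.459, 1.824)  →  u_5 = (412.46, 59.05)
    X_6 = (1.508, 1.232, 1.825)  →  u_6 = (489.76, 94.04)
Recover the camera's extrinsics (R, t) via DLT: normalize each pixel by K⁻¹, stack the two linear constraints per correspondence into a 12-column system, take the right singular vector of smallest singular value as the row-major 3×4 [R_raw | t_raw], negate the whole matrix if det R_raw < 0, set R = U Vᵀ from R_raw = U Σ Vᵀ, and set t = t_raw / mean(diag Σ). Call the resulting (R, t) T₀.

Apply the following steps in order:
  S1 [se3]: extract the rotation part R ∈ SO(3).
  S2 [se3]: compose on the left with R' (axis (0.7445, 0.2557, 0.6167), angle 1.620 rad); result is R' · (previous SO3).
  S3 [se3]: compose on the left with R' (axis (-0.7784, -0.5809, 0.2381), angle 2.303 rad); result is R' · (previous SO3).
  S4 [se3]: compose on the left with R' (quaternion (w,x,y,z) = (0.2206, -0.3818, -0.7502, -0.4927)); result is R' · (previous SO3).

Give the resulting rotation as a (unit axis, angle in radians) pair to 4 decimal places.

rotation (axis_angle) = ((0.3250, -0.7281, -0.6035), 1.9477)

source (pnp_recover): camera pose = R=[0.6984 0.7143 -0.0457; 0.5000 -0.5325 -0.6830; -0.5121 0.4541 -0.7290], t=(0.2100, -0.4801, 6.6507)
after S1 (rot_of_se3): [0.6984 0.7143 -0.0457; 0.5000 -0.5325 -0.6830; -0.5121 0.4541 -0.7290]
after S2 (compose_so3): [-0.2138 0.9367 -0.2774; 0.8755 0.3097 0.3709; 0.4334 -0.1636 -0.8862]
after S3 (compose_so3): [0.1111 0.6208 0.7761; -0.1407 0.7829 -0.6061; -0.9838 -0.0419 0.1743]
after S4 (compose_so3): [-0.2236 0.2374 -0.9453; -0.8849 0.3572 0.2990; 0.4086 0.9034 0.1302]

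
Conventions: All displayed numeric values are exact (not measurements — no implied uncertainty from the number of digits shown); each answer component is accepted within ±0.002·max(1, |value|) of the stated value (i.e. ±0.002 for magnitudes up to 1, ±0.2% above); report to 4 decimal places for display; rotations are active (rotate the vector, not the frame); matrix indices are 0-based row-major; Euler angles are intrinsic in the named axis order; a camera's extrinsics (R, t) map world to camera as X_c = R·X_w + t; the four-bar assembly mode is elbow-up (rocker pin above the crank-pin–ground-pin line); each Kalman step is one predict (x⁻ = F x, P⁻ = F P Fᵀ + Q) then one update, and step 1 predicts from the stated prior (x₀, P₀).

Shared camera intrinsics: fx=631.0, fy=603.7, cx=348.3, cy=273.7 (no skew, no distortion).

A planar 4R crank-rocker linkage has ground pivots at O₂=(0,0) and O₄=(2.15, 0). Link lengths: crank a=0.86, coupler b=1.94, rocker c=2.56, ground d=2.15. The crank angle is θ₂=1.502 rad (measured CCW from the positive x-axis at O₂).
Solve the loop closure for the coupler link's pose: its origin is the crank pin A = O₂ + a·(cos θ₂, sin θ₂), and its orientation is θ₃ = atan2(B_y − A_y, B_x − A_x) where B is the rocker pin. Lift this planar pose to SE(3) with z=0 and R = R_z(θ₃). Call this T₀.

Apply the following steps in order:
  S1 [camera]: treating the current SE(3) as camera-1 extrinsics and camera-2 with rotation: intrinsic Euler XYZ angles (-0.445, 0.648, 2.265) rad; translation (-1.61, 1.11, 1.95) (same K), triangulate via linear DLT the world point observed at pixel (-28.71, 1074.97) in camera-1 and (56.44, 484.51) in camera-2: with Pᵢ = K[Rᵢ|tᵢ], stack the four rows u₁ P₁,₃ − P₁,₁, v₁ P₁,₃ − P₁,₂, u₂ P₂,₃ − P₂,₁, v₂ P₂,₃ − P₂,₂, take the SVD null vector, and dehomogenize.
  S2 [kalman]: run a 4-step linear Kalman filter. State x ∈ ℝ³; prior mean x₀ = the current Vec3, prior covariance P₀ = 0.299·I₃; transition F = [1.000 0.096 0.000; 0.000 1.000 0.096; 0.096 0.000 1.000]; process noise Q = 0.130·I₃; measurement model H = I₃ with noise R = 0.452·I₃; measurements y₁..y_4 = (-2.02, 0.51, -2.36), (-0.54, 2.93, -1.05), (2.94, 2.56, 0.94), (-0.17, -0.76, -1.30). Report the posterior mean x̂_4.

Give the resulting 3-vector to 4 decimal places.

source (fourbar_fk): coupler pose = R=[0.6107 -0.7919 0.0000; 0.7919 0.6107 0.0000; 0.0000 0.0000 1.0000], t=(0.0591, 0.8580, 0.0000)
after S1 (triangulate): (-0.0540, 0.7603, 0.9640)
after S2 (kf_track): (0.5174, 0.8287, -0.5985)

result = (0.5174, 0.8287, -0.5985)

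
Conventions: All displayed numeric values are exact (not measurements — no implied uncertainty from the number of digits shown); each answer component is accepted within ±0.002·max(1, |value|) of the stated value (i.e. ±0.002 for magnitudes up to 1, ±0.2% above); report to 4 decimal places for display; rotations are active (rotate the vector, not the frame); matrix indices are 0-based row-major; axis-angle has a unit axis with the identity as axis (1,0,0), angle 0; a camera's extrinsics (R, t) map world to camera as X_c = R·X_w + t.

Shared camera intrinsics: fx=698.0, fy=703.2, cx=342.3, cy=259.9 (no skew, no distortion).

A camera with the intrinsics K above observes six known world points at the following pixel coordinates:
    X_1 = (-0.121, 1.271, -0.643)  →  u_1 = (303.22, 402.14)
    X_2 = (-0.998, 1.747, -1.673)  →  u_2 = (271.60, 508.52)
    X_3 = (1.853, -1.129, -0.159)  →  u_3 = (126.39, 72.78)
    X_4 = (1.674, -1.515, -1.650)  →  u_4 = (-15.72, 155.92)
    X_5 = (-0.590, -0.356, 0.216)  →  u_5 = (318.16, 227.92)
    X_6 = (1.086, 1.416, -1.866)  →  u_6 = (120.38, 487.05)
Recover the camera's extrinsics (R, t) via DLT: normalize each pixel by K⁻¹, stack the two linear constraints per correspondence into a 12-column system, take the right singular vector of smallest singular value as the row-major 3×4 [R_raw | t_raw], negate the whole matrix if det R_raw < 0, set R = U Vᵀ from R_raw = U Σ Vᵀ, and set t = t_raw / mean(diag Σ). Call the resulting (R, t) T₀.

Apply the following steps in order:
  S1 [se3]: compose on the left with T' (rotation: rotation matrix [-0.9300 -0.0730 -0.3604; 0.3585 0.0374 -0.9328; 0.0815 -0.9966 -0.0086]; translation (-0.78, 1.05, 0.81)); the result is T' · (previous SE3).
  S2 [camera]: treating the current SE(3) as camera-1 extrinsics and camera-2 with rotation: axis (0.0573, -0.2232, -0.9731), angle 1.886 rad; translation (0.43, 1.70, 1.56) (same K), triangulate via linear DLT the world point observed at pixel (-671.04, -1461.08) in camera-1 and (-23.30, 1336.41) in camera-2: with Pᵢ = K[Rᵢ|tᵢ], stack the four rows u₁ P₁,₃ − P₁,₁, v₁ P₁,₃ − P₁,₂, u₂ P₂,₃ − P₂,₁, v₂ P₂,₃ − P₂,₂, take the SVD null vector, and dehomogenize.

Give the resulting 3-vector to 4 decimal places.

source (pnp_recover): camera pose = R=[-0.3131 0.4660 0.8275; -0.2964 0.7799 -0.5513; -0.9023 -0.4179 -0.1061], t=(-0.4500, -0.1100, 6.6405)
after S1 (compose_se3): R=[0.6380 -0.3397 -0.6911; 0.7183 0.5860 0.3750; 0.2776 -0.7356 0.6179], t=(-2.7464, -5.3095, 0.8258)
after S2 (triangulate): (-1.0023, -1.6305, 1.4357)

result = (-1.0023, -1.6305, 1.4357)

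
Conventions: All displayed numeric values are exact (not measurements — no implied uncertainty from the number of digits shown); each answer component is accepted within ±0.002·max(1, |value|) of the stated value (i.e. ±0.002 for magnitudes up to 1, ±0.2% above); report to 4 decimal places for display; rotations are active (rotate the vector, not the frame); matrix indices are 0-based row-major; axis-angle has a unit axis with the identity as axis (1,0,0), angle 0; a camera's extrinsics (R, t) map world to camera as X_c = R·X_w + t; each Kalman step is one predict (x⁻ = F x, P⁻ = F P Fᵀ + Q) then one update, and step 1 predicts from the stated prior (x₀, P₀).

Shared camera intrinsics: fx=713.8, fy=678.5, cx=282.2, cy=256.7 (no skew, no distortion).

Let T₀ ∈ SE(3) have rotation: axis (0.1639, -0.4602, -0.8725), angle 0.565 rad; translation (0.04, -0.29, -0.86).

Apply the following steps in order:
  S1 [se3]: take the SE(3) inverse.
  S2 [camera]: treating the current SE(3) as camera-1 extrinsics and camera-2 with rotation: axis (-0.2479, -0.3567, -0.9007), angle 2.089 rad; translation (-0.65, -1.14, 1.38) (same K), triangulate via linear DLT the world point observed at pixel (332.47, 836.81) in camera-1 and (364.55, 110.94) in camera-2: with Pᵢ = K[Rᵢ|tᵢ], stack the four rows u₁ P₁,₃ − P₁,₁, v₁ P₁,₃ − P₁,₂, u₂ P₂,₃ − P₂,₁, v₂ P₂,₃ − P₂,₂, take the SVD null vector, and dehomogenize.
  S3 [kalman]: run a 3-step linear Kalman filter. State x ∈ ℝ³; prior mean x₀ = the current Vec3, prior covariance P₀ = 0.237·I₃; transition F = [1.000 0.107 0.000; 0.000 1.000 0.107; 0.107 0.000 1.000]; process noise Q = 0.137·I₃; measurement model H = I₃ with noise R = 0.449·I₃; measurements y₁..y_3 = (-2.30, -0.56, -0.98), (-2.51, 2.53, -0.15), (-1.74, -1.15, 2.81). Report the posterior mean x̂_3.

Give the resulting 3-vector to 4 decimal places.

after S1 (invert_se3): R=[0.8488 -0.4789 0.2242; 0.4554 0.8775 0.1502; -0.2686 -0.0254 0.9629], t=(0.0200, 0.3654, 0.8315)
after S2 (triangulate): (0.4461, 1.2647, 1.6302)
after S3 (kf_track): (-1.5039, 0.3301, 1.1075)

result = (-1.5039, 0.3301, 1.1075)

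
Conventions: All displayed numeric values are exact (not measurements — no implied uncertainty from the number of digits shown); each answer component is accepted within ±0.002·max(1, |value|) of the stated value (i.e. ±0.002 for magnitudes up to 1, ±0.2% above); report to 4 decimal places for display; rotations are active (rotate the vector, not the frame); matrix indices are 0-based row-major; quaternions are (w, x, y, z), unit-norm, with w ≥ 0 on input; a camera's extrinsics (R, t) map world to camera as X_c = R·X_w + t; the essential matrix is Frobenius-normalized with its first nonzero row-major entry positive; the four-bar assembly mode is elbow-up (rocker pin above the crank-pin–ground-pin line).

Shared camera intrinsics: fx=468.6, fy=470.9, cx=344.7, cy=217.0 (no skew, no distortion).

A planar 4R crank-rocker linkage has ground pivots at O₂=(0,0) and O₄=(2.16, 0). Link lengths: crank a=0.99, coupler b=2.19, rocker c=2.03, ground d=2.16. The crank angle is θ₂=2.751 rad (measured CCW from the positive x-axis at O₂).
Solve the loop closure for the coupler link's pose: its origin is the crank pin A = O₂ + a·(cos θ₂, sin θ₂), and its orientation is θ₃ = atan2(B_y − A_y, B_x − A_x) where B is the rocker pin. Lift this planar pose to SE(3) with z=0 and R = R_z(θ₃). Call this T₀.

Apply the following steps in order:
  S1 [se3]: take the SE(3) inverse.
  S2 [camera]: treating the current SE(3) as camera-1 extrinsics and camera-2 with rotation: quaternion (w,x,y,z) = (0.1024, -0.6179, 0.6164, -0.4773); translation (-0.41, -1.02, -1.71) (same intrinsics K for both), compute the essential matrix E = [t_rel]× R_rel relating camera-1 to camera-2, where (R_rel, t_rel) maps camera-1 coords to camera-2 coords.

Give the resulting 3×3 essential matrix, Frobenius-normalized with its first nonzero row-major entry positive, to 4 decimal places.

source (fourbar_fk): coupler pose = R=[0.8310 -0.5563 0.0000; 0.5563 0.8310 0.0000; 0.0000 0.0000 1.0000], t=(-0.9154, 0.3769, 0.0000)
after S1 (invert_se3): R=[0.8310 0.5563 0.0000; -0.5563 0.8310 0.0000; 0.0000 0.0000 1.0000], t=(0.5511, -0.8225, 0.0000)
after S2 (essential): [0.5747 -0.2809 0.2707; -0.3760 -0.1844 0.5625; -0.0613 0.0783 -0.1260]

matrix = [0.5747 -0.2809 0.2707; -0.3760 -0.1844 0.5625; -0.0613 0.0783 -0.1260]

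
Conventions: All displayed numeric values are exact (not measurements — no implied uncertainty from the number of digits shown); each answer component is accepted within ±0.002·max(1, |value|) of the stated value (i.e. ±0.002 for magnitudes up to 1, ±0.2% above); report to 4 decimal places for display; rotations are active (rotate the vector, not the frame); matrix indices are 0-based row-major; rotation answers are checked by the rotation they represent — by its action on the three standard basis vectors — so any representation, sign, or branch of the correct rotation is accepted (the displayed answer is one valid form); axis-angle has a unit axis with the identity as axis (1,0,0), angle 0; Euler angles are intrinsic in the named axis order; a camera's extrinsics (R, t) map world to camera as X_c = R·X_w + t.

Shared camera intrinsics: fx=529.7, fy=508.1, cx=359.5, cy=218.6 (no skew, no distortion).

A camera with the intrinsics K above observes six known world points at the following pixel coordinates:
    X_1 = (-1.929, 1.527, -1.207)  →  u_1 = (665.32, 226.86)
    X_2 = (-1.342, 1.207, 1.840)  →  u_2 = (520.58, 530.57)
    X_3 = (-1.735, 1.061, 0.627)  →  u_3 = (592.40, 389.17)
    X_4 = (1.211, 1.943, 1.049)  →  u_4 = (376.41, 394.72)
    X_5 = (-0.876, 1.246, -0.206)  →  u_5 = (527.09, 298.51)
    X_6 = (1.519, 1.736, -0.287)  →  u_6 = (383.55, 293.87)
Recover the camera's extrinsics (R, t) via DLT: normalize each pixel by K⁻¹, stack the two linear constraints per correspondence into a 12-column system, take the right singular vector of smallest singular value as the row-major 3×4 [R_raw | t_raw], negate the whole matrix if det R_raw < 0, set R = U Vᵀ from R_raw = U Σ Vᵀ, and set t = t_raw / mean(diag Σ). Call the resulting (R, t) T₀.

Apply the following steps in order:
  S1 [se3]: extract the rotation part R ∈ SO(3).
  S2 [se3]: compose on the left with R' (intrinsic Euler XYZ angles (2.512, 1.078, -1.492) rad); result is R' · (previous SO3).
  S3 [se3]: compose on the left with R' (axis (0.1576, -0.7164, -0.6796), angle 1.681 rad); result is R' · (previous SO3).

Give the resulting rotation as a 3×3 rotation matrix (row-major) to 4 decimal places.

source (pnp_recover): camera pose = R=[-0.6994 0.6253 -0.3463; 0.0302 0.5099 0.8597; 0.7141 0.5908 -0.3755], t=(0.2105, 0.4003, 5.1019)
after S1 (rot_of_se3): [-0.6994 0.6253 -0.3463; 0.0302 0.5099 0.8597; 0.7141 0.5908 -0.3755]
after S2 (compose_so3): [0.6174 0.7843 0.0617; -0.7773 0.5960 0.2013; 0.1211 -0.1723 0.9776]
after S3 (compose_so3): [-0.5791 0.4065 -0.7067; -0.8053 -0.4201 0.4183; -0.1268 0.8113 0.5707]

rotation (matrix) = ((-0.5791, 0.4065, -0.7067), (-0.8053, -0.4201, 0.4183), (-0.1268, 0.8113, 0.5707))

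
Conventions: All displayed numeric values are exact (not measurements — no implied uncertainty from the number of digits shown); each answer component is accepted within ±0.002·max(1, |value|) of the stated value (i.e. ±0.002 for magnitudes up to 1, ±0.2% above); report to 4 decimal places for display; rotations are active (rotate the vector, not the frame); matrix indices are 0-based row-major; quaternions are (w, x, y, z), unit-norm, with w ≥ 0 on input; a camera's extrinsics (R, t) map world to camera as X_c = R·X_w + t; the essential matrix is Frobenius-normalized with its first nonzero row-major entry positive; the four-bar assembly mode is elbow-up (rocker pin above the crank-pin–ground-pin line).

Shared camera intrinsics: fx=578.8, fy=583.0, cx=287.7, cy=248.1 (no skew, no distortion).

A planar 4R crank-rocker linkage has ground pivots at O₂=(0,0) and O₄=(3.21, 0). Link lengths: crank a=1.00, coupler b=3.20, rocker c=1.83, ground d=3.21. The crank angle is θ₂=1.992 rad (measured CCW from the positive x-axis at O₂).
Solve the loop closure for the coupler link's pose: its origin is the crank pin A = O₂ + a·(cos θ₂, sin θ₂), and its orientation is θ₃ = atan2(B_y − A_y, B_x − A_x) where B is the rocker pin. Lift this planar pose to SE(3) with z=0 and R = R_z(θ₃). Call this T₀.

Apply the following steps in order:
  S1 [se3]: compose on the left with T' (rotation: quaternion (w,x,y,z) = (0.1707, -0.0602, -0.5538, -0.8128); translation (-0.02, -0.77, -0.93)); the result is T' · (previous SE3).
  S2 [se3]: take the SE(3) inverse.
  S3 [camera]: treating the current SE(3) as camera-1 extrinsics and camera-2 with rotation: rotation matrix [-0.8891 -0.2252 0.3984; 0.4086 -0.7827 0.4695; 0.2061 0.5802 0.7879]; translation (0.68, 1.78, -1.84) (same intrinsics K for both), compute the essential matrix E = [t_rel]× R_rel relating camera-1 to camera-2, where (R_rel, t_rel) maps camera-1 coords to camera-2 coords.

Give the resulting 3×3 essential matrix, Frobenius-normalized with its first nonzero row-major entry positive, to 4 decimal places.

source (fourbar_fk): coupler pose = R=[0.9650 -0.2621 0.0000; 0.2621 0.9650 0.0000; 0.0000 0.0000 1.0000], t=(-0.4089, 0.9126, 0.0000)
after S1 (compose_se3): R=[-0.8116 0.5770 -0.0912; -0.2895 -0.2617 0.9207; 0.5074 0.7737 0.3794], t=(0.6761, -0.9835, -0.2446)
after S2 (invert_se3): R=[-0.8116 -0.2895 0.5074; 0.5770 -0.2617 0.7737; -0.0912 0.9207 0.3794], t=(0.3881, -0.4583, 1.0600)
after S3 (essential): [0.0970 0.6830 0.1502; -0.4721 0.0467 -0.0437; -0.5115 0.1077 -0.0357]

matrix = [0.0970 0.6830 0.1502; -0.4721 0.0467 -0.0437; -0.5115 0.1077 -0.0357]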